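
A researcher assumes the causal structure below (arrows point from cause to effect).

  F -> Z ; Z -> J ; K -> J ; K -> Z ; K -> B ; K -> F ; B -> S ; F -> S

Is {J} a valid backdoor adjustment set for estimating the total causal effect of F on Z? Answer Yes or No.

Backdoor paths from F to Z (paths whose first edge points into F):
  P1: F <- K -> Z
  P2: F <- K -> J <- Z
Condition 1 (no descendant of F in the set): FAILS — J is a descendant of F.
Condition 2 (every backdoor path blocked by {J}):
  P1: open — no interior node is in the conditioning set.
  P2: open — collider(s) J are conditioned on (or have a conditioned descendant) and no non-collider on the path is in the set.
{J} does not satisfy the backdoor criterion.

No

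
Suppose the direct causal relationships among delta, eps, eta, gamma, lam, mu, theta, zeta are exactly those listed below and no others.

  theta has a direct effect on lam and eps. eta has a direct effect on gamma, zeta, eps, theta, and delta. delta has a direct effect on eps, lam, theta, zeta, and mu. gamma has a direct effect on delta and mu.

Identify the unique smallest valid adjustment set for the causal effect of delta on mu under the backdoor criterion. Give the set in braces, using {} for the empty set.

{gamma}

Variables eligible for adjustment (non-descendants of delta, excluding delta and mu): {eta, gamma}.
Backdoor paths from delta to mu:
  P1: delta <- eta -> gamma -> mu
  P2: delta <- gamma -> mu
The empty set is not sufficient: P1 (delta <- eta -> gamma -> mu) has no collider blocking it and no conditioned non-collider, so it is open.
Try {gamma}:
  P1: blocked at chain node gamma ∈ conditioning set.
  P2: blocked at fork node gamma ∈ conditioning set.
{gamma} contains no descendant of delta and blocks every backdoor path.
No other singleton works — e.g. {eta} leaves P2 open — so {gamma} is the unique smallest valid adjustment set.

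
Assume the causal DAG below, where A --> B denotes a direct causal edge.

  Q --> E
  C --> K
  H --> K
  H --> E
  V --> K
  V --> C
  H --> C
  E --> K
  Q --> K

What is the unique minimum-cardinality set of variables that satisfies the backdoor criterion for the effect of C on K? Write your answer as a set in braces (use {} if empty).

{H, V}

Variables eligible for adjustment (non-descendants of C, excluding C and K): {E, H, Q, V}.
Backdoor paths from C to K:
  P1: C <- H -> E <- Q -> K
  P2: C <- H -> E -> K
  P3: C <- H -> K
  P4: C <- V -> K
The empty set is not sufficient: P2 (C <- H -> E -> K) has no collider blocking it and no conditioned non-collider, so it is open.
Try {H, V}:
  P1: blocked at fork node H ∈ conditioning set.
  P2: blocked at fork node H ∈ conditioning set.
  P3: blocked at fork node H ∈ conditioning set.
  P4: blocked at fork node V ∈ conditioning set.
{H, V} contains no descendant of C and blocks every backdoor path.
Every element of {H, V} is needed (dropping H leaves P2 open; dropping V leaves P4 open), so no proper subset is valid.
Among all size-2 subsets of the eligible variables, only {H, V} blocks every backdoor path, so it is the unique smallest valid adjustment set.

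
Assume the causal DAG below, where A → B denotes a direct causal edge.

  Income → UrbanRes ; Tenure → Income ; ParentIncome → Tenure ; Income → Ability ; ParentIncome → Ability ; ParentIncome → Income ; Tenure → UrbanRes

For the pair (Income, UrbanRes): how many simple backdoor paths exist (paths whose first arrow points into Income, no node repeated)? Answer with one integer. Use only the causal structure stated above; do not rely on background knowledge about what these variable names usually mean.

A backdoor path from Income to UrbanRes is any simple undirected path whose first edge points into Income (i.e. leaves Income via a parent).
Parents of Income: {ParentIncome, Tenure}.
Enumerating:
  P1: Income <- ParentIncome -> Tenure -> UrbanRes
  P2: Income <- Tenure -> UrbanRes
That exhausts the simple backdoor paths. Count: 2.

2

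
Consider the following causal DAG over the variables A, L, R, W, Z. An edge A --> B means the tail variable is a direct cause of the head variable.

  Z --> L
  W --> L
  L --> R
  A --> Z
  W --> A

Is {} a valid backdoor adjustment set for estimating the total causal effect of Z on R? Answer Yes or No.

No

Backdoor paths from Z to R (paths whose first edge points into Z):
  P1: Z <- A <- W -> L -> R
Condition 1 (no descendant of Z in the set): holds — descendants of Z are {L, R}; none are in {}.
Condition 2 (every backdoor path blocked by {}):
  P1: open — no interior node is in the conditioning set.
{} does not satisfy the backdoor criterion.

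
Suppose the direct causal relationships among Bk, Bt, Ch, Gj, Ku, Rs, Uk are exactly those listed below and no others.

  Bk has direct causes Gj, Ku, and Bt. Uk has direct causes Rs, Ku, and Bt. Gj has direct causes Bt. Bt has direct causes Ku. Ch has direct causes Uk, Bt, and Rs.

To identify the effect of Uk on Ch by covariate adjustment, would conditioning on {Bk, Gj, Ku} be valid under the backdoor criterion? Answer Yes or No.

Backdoor paths from Uk to Ch (paths whose first edge points into Uk):
  P1: Uk <- Ku -> Bt -> Ch
  P2: Uk <- Ku -> Bk <- Bt -> Ch
  P3: Uk <- Ku -> Bk <- Gj <- Bt -> Ch
  P4: Uk <- Rs -> Ch
  P5: Uk <- Bt -> Ch
Condition 1 (no descendant of Uk in the set): holds — descendants of Uk are {Ch}; none are in {Bk, Gj, Ku}.
Condition 2 (every backdoor path blocked by {Bk, Gj, Ku}):
  P1: blocked at fork node Ku ∈ conditioning set.
  P2: blocked at fork node Ku ∈ conditioning set.
  P3: blocked at fork node Ku ∈ conditioning set.
  P4: open — no interior node is in the conditioning set.
  P5: open — no interior node is in the conditioning set.
{Bk, Gj, Ku} does not satisfy the backdoor criterion.

No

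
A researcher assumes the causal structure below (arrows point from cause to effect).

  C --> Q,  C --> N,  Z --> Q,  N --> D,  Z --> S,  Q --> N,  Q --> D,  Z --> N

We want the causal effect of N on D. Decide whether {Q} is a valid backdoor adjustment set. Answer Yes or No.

Yes

Backdoor paths from N to D (paths whose first edge points into N):
  P1: N <- Z -> Q -> D
  P2: N <- C -> Q -> D
  P3: N <- Q -> D
Condition 1 (no descendant of N in the set): holds — descendants of N are {D}; none are in {Q}.
Condition 2 (every backdoor path blocked by {Q}):
  P1: blocked at chain node Q ∈ conditioning set.
  P2: blocked at chain node Q ∈ conditioning set.
  P3: blocked at fork node Q ∈ conditioning set.
{Q} satisfies the backdoor criterion.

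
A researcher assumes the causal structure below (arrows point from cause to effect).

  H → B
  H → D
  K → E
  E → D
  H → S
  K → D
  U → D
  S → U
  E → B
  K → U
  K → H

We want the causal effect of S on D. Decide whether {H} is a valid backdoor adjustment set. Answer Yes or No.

Backdoor paths from S to D (paths whose first edge points into S):
  P1: S <- H <- K -> E -> D
  P2: S <- H <- K -> U -> D
  P3: S <- H <- K -> D
  P4: S <- H -> D
  P5: S <- H -> B <- E <- K -> U -> D
  P6: S <- H -> B <- E <- K -> D
  P7: S <- H -> B <- E -> D
Condition 1 (no descendant of S in the set): holds — descendants of S are {D, U}; none are in {H}.
Condition 2 (every backdoor path blocked by {H}):
  P1: blocked at chain node H ∈ conditioning set.
  P2: blocked at chain node H ∈ conditioning set.
  P3: blocked at chain node H ∈ conditioning set.
  P4: blocked at fork node H ∈ conditioning set.
  P5: blocked at fork node H ∈ conditioning set.
  P6: blocked at fork node H ∈ conditioning set.
  P7: blocked at fork node H ∈ conditioning set.
{H} satisfies the backdoor criterion.

Yes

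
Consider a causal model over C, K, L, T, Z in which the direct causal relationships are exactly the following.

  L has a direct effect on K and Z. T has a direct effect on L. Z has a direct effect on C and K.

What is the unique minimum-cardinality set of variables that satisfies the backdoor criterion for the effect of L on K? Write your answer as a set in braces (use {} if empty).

Variables eligible for adjustment (non-descendants of L, excluding L and K): {T}.
Backdoor paths from L to K:
  (none)
With no backdoor paths the empty set already satisfies the criterion, and it is trivially minimal.

{}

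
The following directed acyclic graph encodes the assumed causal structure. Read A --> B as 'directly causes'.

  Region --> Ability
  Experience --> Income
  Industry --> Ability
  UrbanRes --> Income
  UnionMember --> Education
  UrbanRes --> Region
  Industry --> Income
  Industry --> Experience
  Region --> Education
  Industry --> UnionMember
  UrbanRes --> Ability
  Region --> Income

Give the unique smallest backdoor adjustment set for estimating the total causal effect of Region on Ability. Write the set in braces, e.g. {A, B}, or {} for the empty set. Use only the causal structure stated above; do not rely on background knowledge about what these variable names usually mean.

Variables eligible for adjustment (non-descendants of Region, excluding Region and Ability): {Experience, Industry, UnionMember, UrbanRes}.
Backdoor paths from Region to Ability:
  P1: Region <- UrbanRes -> Ability
  P2: Region <- UrbanRes -> Income <- Industry -> Ability
  P3: Region <- UrbanRes -> Income <- Experience <- Industry -> Ability
The empty set is not sufficient: P1 (Region <- UrbanRes -> Ability) has no collider blocking it and no conditioned non-collider, so it is open.
Try {UrbanRes}:
  P1: blocked at fork node UrbanRes ∈ conditioning set.
  P2: blocked at fork node UrbanRes ∈ conditioning set.
  P3: blocked at fork node UrbanRes ∈ conditioning set.
{UrbanRes} contains no descendant of Region and blocks every backdoor path.
No other singleton works — e.g. {Industry} leaves P1 open — so {UrbanRes} is the unique smallest valid adjustment set.

{UrbanRes}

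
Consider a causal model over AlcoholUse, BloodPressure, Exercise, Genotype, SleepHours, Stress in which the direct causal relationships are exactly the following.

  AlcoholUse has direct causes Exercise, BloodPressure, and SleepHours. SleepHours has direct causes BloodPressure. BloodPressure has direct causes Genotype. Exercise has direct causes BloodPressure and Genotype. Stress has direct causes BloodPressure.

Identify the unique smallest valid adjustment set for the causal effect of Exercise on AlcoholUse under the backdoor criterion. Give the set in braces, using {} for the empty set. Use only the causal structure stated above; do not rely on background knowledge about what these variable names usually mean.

Variables eligible for adjustment (non-descendants of Exercise, excluding Exercise and AlcoholUse): {BloodPressure, Genotype, SleepHours, Stress}.
Backdoor paths from Exercise to AlcoholUse:
  P1: Exercise <- Genotype -> BloodPressure -> SleepHours -> AlcoholUse
  P2: Exercise <- Genotype -> BloodPressure -> AlcoholUse
  P3: Exercise <- BloodPressure -> SleepHours -> AlcoholUse
  P4: Exercise <- BloodPressure -> AlcoholUse
The empty set is not sufficient: P1 (Exercise <- Genotype -> BloodPressure -> SleepHours -> AlcoholUse) has no collider blocking it and no conditioned non-collider, so it is open.
Try {BloodPressure}:
  P1: blocked at chain node BloodPressure ∈ conditioning set.
  P2: blocked at chain node BloodPressure ∈ conditioning set.
  P3: blocked at fork node BloodPressure ∈ conditioning set.
  P4: blocked at fork node BloodPressure ∈ conditioning set.
{BloodPressure} contains no descendant of Exercise and blocks every backdoor path.
No other singleton works — e.g. {Genotype} leaves P3 open — so {BloodPressure} is the unique smallest valid adjustment set.

{BloodPressure}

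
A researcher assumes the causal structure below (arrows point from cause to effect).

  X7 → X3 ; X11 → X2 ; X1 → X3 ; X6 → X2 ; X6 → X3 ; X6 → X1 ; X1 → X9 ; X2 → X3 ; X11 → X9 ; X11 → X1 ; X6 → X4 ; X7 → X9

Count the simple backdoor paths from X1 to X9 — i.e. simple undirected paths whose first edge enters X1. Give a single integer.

7

A backdoor path from X1 to X9 is any simple undirected path whose first edge points into X1 (i.e. leaves X1 via a parent).
Parents of X1: {X11, X6}.
Enumerating:
  P1: X1 <- X11 -> X2 <- X6 -> X3 <- X7 -> X9
  P2: X1 <- X11 -> X2 -> X3 <- X7 -> X9
  P3: X1 <- X11 -> X9
  P4: X1 <- X6 -> X2 <- X11 -> X9
  P5: X1 <- X6 -> X2 -> X3 <- X7 -> X9
  P6: X1 <- X6 -> X3 <- X7 -> X9
  P7: X1 <- X6 -> X3 <- X2 <- X11 -> X9
That exhausts the simple backdoor paths. Count: 7.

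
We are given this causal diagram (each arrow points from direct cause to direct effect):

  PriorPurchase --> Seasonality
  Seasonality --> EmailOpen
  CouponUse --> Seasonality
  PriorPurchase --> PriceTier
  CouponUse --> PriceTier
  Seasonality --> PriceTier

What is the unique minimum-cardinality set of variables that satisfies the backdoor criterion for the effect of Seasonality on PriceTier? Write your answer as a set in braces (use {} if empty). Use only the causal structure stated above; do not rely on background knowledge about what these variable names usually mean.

{CouponUse, PriorPurchase}

Variables eligible for adjustment (non-descendants of Seasonality, excluding Seasonality and PriceTier): {CouponUse, PriorPurchase}.
Backdoor paths from Seasonality to PriceTier:
  P1: Seasonality <- PriorPurchase -> PriceTier
  P2: Seasonality <- CouponUse -> PriceTier
The empty set is not sufficient: P1 (Seasonality <- PriorPurchase -> PriceTier) has no collider blocking it and no conditioned non-collider, so it is open.
Try {CouponUse, PriorPurchase}:
  P1: blocked at fork node PriorPurchase ∈ conditioning set.
  P2: blocked at fork node CouponUse ∈ conditioning set.
{CouponUse, PriorPurchase} contains no descendant of Seasonality and blocks every backdoor path.
Every element of {CouponUse, PriorPurchase} is needed (dropping CouponUse leaves P2 open; dropping PriorPurchase leaves P1 open), so no proper subset is valid.
Among all size-2 subsets of the eligible variables, only {CouponUse, PriorPurchase} blocks every backdoor path, so it is the unique smallest valid adjustment set.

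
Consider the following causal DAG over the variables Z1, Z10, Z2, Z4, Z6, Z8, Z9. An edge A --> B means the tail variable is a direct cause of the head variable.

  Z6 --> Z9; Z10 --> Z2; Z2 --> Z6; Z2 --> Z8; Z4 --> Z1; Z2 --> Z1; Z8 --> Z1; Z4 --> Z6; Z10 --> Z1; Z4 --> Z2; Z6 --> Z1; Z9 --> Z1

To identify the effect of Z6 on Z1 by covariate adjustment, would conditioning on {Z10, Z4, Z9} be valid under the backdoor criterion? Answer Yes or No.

Backdoor paths from Z6 to Z1 (paths whose first edge points into Z6):
  P1: Z6 <- Z4 -> Z2 <- Z10 -> Z1
  P2: Z6 <- Z4 -> Z2 -> Z8 -> Z1
  P3: Z6 <- Z4 -> Z2 -> Z1
  P4: Z6 <- Z4 -> Z1
  P5: Z6 <- Z2 <- Z10 -> Z1
  P6: Z6 <- Z2 <- Z4 -> Z1
  P7: Z6 <- Z2 -> Z8 -> Z1
  P8: Z6 <- Z2 -> Z1
Condition 1 (no descendant of Z6 in the set): FAILS — Z9 is a descendant of Z6.
Condition 2 (every backdoor path blocked by {Z10, Z4, Z9}):
  P1: blocked at fork node Z4 ∈ conditioning set.
  P2: blocked at fork node Z4 ∈ conditioning set.
  P3: blocked at fork node Z4 ∈ conditioning set.
  P4: blocked at fork node Z4 ∈ conditioning set.
  P5: blocked at fork node Z10 ∈ conditioning set.
  P6: blocked at fork node Z4 ∈ conditioning set.
  P7: open — no interior node is in the conditioning set.
  P8: open — no interior node is in the conditioning set.
{Z10, Z4, Z9} does not satisfy the backdoor criterion.

No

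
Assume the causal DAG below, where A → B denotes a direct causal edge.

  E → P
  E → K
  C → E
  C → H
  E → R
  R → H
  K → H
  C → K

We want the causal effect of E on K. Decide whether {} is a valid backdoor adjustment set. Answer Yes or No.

No

Backdoor paths from E to K (paths whose first edge points into E):
  P1: E <- C -> K
  P2: E <- C -> H <- K
Condition 1 (no descendant of E in the set): holds — descendants of E are {H, K, P, R}; none are in {}.
Condition 2 (every backdoor path blocked by {}):
  P1: open — no interior node is in the conditioning set.
  P2: blocked at collider H (neither it nor any descendant is in the conditioning set).
{} does not satisfy the backdoor criterion.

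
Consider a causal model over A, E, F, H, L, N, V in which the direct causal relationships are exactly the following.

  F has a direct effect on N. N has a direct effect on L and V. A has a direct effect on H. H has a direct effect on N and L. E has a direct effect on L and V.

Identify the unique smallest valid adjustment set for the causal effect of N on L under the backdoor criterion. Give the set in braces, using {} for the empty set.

{H}

Variables eligible for adjustment (non-descendants of N, excluding N and L): {A, E, F, H}.
Backdoor paths from N to L:
  P1: N <- H -> L
The empty set is not sufficient: P1 (N <- H -> L) has no collider blocking it and no conditioned non-collider, so it is open.
Try {H}:
  P1: blocked at fork node H ∈ conditioning set.
{H} contains no descendant of N and blocks every backdoor path.
No other singleton works — e.g. {E} leaves P1 open — so {H} is the unique smallest valid adjustment set.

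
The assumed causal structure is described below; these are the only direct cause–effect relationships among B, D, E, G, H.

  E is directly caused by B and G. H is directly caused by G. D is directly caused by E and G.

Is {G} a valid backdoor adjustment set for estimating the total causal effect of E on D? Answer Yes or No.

Backdoor paths from E to D (paths whose first edge points into E):
  P1: E <- G -> D
Condition 1 (no descendant of E in the set): holds — descendants of E are {D}; none are in {G}.
Condition 2 (every backdoor path blocked by {G}):
  P1: blocked at fork node G ∈ conditioning set.
{G} satisfies the backdoor criterion.

Yes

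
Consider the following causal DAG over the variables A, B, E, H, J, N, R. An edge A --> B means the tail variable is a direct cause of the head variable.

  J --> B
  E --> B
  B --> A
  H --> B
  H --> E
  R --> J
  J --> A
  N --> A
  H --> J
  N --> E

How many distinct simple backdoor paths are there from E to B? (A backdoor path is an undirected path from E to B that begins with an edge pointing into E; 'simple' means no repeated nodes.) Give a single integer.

A backdoor path from E to B is any simple undirected path whose first edge points into E (i.e. leaves E via a parent).
Parents of E: {H, N}.
Enumerating:
  P1: E <- N -> A <- J <- H -> B
  P2: E <- N -> A <- J -> B
  P3: E <- N -> A <- B
  P4: E <- H -> J -> B
  P5: E <- H -> J -> A <- B
  P6: E <- H -> B
That exhausts the simple backdoor paths. Count: 6.

6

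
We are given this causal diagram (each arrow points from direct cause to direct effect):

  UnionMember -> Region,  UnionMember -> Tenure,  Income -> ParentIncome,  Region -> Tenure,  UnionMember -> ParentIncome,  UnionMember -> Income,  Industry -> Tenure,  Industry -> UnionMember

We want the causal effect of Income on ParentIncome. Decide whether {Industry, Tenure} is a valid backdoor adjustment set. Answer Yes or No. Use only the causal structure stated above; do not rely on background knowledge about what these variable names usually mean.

Backdoor paths from Income to ParentIncome (paths whose first edge points into Income):
  P1: Income <- UnionMember -> ParentIncome
Condition 1 (no descendant of Income in the set): holds — descendants of Income are {ParentIncome}; none are in {Industry, Tenure}.
Condition 2 (every backdoor path blocked by {Industry, Tenure}):
  P1: open — no interior node is in the conditioning set.
{Industry, Tenure} does not satisfy the backdoor criterion.

No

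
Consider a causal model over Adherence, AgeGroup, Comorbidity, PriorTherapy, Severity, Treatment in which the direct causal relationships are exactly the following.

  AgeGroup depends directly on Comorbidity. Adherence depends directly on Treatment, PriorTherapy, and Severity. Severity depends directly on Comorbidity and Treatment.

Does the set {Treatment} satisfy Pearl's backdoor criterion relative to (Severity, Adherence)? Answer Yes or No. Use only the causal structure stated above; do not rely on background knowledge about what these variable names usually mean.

Backdoor paths from Severity to Adherence (paths whose first edge points into Severity):
  P1: Severity <- Treatment -> Adherence
Condition 1 (no descendant of Severity in the set): holds — descendants of Severity are {Adherence}; none are in {Treatment}.
Condition 2 (every backdoor path blocked by {Treatment}):
  P1: blocked at fork node Treatment ∈ conditioning set.
{Treatment} satisfies the backdoor criterion.

Yes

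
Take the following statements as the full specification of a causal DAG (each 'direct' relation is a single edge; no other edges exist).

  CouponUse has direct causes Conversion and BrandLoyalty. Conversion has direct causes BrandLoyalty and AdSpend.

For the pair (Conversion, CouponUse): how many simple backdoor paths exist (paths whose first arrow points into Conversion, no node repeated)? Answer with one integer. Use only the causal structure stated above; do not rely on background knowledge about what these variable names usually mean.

A backdoor path from Conversion to CouponUse is any simple undirected path whose first edge points into Conversion (i.e. leaves Conversion via a parent).
Parents of Conversion: {AdSpend, BrandLoyalty}.
Enumerating:
  P1: Conversion <- BrandLoyalty -> CouponUse
That exhausts the simple backdoor paths. Count: 1.

1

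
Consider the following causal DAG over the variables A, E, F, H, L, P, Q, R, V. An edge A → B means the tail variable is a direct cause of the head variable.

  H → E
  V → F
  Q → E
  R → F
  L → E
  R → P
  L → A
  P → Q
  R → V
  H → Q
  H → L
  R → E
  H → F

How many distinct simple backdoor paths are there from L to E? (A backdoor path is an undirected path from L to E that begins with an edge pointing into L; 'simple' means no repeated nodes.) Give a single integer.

7

A backdoor path from L to E is any simple undirected path whose first edge points into L (i.e. leaves L via a parent).
Parents of L: {H}.
Enumerating:
  P1: L <- H -> F <- R -> P -> Q -> E
  P2: L <- H -> F <- R -> E
  P3: L <- H -> F <- V <- R -> P -> Q -> E
  P4: L <- H -> F <- V <- R -> E
  P5: L <- H -> Q <- P <- R -> E
  P6: L <- H -> Q -> E
  P7: L <- H -> E
That exhausts the simple backdoor paths. Count: 7.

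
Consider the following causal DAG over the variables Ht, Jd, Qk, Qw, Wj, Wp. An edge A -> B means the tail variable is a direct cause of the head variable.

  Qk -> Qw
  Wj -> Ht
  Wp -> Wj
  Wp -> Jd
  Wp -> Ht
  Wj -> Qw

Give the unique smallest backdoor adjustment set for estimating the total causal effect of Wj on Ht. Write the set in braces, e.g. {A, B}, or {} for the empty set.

Variables eligible for adjustment (non-descendants of Wj, excluding Wj and Ht): {Jd, Qk, Wp}.
Backdoor paths from Wj to Ht:
  P1: Wj <- Wp -> Ht
The empty set is not sufficient: P1 (Wj <- Wp -> Ht) has no collider blocking it and no conditioned non-collider, so it is open.
Try {Wp}:
  P1: blocked at fork node Wp ∈ conditioning set.
{Wp} contains no descendant of Wj and blocks every backdoor path.
No other singleton works — e.g. {Qk} leaves P1 open — so {Wp} is the unique smallest valid adjustment set.

{Wp}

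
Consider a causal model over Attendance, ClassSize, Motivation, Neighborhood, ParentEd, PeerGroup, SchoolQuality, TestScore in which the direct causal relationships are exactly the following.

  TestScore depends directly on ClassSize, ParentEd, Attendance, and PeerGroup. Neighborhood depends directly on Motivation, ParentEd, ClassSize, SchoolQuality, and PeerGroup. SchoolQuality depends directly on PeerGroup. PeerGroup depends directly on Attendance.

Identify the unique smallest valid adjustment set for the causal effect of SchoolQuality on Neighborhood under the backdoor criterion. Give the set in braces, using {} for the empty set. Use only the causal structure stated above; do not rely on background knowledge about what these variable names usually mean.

{PeerGroup}

Variables eligible for adjustment (non-descendants of SchoolQuality, excluding SchoolQuality and Neighborhood): {Attendance, ClassSize, Motivation, ParentEd, PeerGroup, TestScore}.
Backdoor paths from SchoolQuality to Neighborhood:
  P1: SchoolQuality <- PeerGroup <- Attendance -> TestScore <- ParentEd -> Neighborhood
  P2: SchoolQuality <- PeerGroup <- Attendance -> TestScore <- ClassSize -> Neighborhood
  P3: SchoolQuality <- PeerGroup -> TestScore <- ParentEd -> Neighborhood
  P4: SchoolQuality <- PeerGroup -> TestScore <- ClassSize -> Neighborhood
  P5: SchoolQuality <- PeerGroup -> Neighborhood
The empty set is not sufficient: P5 (SchoolQuality <- PeerGroup -> Neighborhood) has no collider blocking it and no conditioned non-collider, so it is open.
Try {PeerGroup}:
  P1: blocked at chain node PeerGroup ∈ conditioning set.
  P2: blocked at chain node PeerGroup ∈ conditioning set.
  P3: blocked at fork node PeerGroup ∈ conditioning set.
  P4: blocked at fork node PeerGroup ∈ conditioning set.
  P5: blocked at fork node PeerGroup ∈ conditioning set.
{PeerGroup} contains no descendant of SchoolQuality and blocks every backdoor path.
No other singleton works — e.g. {Attendance} leaves P5 open — so {PeerGroup} is the unique smallest valid adjustment set.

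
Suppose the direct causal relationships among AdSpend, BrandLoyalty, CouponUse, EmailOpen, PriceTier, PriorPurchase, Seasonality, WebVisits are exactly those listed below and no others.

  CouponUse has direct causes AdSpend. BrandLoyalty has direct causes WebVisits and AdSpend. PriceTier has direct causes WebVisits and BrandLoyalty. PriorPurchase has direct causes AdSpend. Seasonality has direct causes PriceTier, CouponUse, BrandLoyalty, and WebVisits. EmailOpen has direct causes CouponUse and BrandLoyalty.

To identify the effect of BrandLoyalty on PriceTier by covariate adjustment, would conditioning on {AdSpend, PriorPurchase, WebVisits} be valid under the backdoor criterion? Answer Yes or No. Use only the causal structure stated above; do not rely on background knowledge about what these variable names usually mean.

Yes

Backdoor paths from BrandLoyalty to PriceTier (paths whose first edge points into BrandLoyalty):
  P1: BrandLoyalty <- AdSpend -> CouponUse -> Seasonality <- WebVisits -> PriceTier
  P2: BrandLoyalty <- AdSpend -> CouponUse -> Seasonality <- PriceTier
  P3: BrandLoyalty <- WebVisits -> PriceTier
  P4: BrandLoyalty <- WebVisits -> Seasonality <- PriceTier
Condition 1 (no descendant of BrandLoyalty in the set): holds — descendants of BrandLoyalty are {EmailOpen, PriceTier, Seasonality}; none are in {AdSpend, PriorPurchase, WebVisits}.
Condition 2 (every backdoor path blocked by {AdSpend, PriorPurchase, WebVisits}):
  P1: blocked at fork node AdSpend ∈ conditioning set.
  P2: blocked at fork node AdSpend ∈ conditioning set.
  P3: blocked at fork node WebVisits ∈ conditioning set.
  P4: blocked at fork node WebVisits ∈ conditioning set.
{AdSpend, PriorPurchase, WebVisits} satisfies the backdoor criterion.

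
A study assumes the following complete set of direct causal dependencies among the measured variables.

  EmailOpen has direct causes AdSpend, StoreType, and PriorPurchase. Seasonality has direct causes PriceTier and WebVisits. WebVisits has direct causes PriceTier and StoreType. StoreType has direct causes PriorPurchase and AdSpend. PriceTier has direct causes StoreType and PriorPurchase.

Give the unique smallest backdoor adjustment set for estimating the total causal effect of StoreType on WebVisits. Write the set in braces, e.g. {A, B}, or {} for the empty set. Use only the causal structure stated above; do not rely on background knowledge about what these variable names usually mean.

Variables eligible for adjustment (non-descendants of StoreType, excluding StoreType and WebVisits): {AdSpend, PriorPurchase}.
Backdoor paths from StoreType to WebVisits:
  P1: StoreType <- PriorPurchase -> PriceTier -> WebVisits
  P2: StoreType <- PriorPurchase -> PriceTier -> Seasonality <- WebVisits
  P3: StoreType <- AdSpend -> EmailOpen <- PriorPurchase -> PriceTier -> WebVisits
  P4: StoreType <- AdSpend -> EmailOpen <- PriorPurchase -> PriceTier -> Seasonality <- WebVisits
The empty set is not sufficient: P1 (StoreType <- PriorPurchase -> PriceTier -> WebVisits) has no collider blocking it and no conditioned non-collider, so it is open.
Try {PriorPurchase}:
  P1: blocked at fork node PriorPurchase ∈ conditioning set.
  P2: blocked at fork node PriorPurchase ∈ conditioning set.
  P3: blocked at collider EmailOpen (neither it nor any descendant is in the conditioning set).
  P4: blocked at collider EmailOpen (neither it nor any descendant is in the conditioning set).
{PriorPurchase} contains no descendant of StoreType and blocks every backdoor path.
No other singleton works — e.g. {AdSpend} leaves P1 open — so {PriorPurchase} is the unique smallest valid adjustment set.

{PriorPurchase}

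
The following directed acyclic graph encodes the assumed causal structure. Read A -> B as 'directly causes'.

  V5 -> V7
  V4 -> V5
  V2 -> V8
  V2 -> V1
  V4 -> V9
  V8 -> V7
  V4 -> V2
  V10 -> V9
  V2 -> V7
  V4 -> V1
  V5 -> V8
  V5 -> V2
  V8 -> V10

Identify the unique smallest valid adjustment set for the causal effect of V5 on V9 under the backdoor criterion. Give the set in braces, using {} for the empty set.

{V4}

Variables eligible for adjustment (non-descendants of V5, excluding V5 and V9): {V4}.
Backdoor paths from V5 to V9:
  P1: V5 <- V4 -> V2 -> V8 -> V10 -> V9
  P2: V5 <- V4 -> V2 -> V7 <- V8 -> V10 -> V9
  P3: V5 <- V4 -> V9
  P4: V5 <- V4 -> V1 <- V2 -> V8 -> V10 -> V9
  P5: V5 <- V4 -> V1 <- V2 -> V7 <- V8 -> V10 -> V9
The empty set is not sufficient: P1 (V5 <- V4 -> V2 -> V8 -> V10 -> V9) has no collider blocking it and no conditioned non-collider, so it is open.
Try {V4}:
  P1: blocked at fork node V4 ∈ conditioning set.
  P2: blocked at fork node V4 ∈ conditioning set.
  P3: blocked at fork node V4 ∈ conditioning set.
  P4: blocked at fork node V4 ∈ conditioning set.
  P5: blocked at fork node V4 ∈ conditioning set.
{V4} contains no descendant of V5 and blocks every backdoor path.
{V4} is the unique smallest valid adjustment set.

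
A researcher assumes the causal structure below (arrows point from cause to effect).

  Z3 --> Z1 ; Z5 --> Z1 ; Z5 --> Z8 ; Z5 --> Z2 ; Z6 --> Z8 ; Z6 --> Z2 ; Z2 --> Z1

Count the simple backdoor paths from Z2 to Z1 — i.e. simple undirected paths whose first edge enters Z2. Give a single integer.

2

A backdoor path from Z2 to Z1 is any simple undirected path whose first edge points into Z2 (i.e. leaves Z2 via a parent).
Parents of Z2: {Z5, Z6}.
Enumerating:
  P1: Z2 <- Z6 -> Z8 <- Z5 -> Z1
  P2: Z2 <- Z5 -> Z1
That exhausts the simple backdoor paths. Count: 2.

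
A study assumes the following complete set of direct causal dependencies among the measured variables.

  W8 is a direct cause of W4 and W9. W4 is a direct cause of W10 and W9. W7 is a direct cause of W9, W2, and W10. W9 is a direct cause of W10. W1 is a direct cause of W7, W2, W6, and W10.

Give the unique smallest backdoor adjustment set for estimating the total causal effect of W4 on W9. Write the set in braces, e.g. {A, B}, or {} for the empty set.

{W8}

Variables eligible for adjustment (non-descendants of W4, excluding W4 and W9): {W1, W2, W6, W7, W8}.
Backdoor paths from W4 to W9:
  P1: W4 <- W8 -> W9
The empty set is not sufficient: P1 (W4 <- W8 -> W9) has no collider blocking it and no conditioned non-collider, so it is open.
Try {W8}:
  P1: blocked at fork node W8 ∈ conditioning set.
{W8} contains no descendant of W4 and blocks every backdoor path.
No other singleton works — e.g. {W1} leaves P1 open — so {W8} is the unique smallest valid adjustment set.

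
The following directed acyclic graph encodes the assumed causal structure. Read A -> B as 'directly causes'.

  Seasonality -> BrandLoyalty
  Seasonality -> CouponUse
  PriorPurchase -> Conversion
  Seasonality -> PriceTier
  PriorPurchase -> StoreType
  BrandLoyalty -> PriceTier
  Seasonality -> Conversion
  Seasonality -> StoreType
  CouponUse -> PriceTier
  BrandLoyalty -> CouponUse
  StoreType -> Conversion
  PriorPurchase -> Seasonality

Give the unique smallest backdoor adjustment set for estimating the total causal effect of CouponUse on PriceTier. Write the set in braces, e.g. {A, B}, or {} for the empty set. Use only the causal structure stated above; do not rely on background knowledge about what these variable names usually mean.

{BrandLoyalty, Seasonality}

Variables eligible for adjustment (non-descendants of CouponUse, excluding CouponUse and PriceTier): {BrandLoyalty, Conversion, PriorPurchase, Seasonality, StoreType}.
Backdoor paths from CouponUse to PriceTier:
  P1: CouponUse <- Seasonality -> BrandLoyalty -> PriceTier
  P2: CouponUse <- Seasonality -> PriceTier
  P3: CouponUse <- BrandLoyalty <- Seasonality -> PriceTier
  P4: CouponUse <- BrandLoyalty -> PriceTier
The empty set is not sufficient: P1 (CouponUse <- Seasonality -> BrandLoyalty -> PriceTier) has no collider blocking it and no conditioned non-collider, so it is open.
Try {BrandLoyalty, Seasonality}:
  P1: blocked at fork node Seasonality ∈ conditioning set.
  P2: blocked at fork node Seasonality ∈ conditioning set.
  P3: blocked at chain node BrandLoyalty ∈ conditioning set.
  P4: blocked at fork node BrandLoyalty ∈ conditioning set.
{BrandLoyalty, Seasonality} contains no descendant of CouponUse and blocks every backdoor path.
Every element of {BrandLoyalty, Seasonality} is needed (dropping BrandLoyalty leaves P4 open; dropping Seasonality leaves P2 open), so no proper subset is valid.
Among all size-2 subsets of the eligible variables, only {BrandLoyalty, Seasonality} blocks every backdoor path, so it is the unique smallest valid adjustment set.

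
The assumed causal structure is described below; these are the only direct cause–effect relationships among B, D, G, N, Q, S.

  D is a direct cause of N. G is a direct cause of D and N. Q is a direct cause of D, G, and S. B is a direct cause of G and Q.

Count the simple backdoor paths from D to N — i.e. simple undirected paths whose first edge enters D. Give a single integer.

A backdoor path from D to N is any simple undirected path whose first edge points into D (i.e. leaves D via a parent).
Parents of D: {G, Q}.
Enumerating:
  P1: D <- Q <- B -> G -> N
  P2: D <- Q -> G -> N
  P3: D <- G -> N
That exhausts the simple backdoor paths. Count: 3.

3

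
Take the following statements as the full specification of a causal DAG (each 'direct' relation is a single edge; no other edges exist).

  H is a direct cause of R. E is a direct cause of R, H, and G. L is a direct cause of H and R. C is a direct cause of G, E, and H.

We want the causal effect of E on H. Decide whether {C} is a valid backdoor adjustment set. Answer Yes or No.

Yes

Backdoor paths from E to H (paths whose first edge points into E):
  P1: E <- C -> H
Condition 1 (no descendant of E in the set): holds — descendants of E are {G, H, R}; none are in {C}.
Condition 2 (every backdoor path blocked by {C}):
  P1: blocked at fork node C ∈ conditioning set.
{C} satisfies the backdoor criterion.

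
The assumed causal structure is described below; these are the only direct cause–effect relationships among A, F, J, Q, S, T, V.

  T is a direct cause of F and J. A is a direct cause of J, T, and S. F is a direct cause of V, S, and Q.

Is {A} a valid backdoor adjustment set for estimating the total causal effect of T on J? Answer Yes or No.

Yes

Backdoor paths from T to J (paths whose first edge points into T):
  P1: T <- A -> J
Condition 1 (no descendant of T in the set): holds — descendants of T are {F, J, Q, S, V}; none are in {A}.
Condition 2 (every backdoor path blocked by {A}):
  P1: blocked at fork node A ∈ conditioning set.
{A} satisfies the backdoor criterion.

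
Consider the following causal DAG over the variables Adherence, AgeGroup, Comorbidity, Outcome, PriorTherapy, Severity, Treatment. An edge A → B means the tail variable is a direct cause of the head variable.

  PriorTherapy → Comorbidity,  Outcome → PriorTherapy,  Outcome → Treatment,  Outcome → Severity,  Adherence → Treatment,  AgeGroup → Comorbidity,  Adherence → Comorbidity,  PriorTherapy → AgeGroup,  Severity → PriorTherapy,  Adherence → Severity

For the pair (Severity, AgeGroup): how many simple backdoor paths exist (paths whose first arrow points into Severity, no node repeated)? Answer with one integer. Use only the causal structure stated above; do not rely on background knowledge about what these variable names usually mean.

8

A backdoor path from Severity to AgeGroup is any simple undirected path whose first edge points into Severity (i.e. leaves Severity via a parent).
Parents of Severity: {Adherence, Outcome}.
Enumerating:
  P1: Severity <- Outcome -> Treatment <- Adherence -> Comorbidity <- PriorTherapy -> AgeGroup
  P2: Severity <- Outcome -> Treatment <- Adherence -> Comorbidity <- AgeGroup
  P3: Severity <- Outcome -> PriorTherapy -> AgeGroup
  P4: Severity <- Outcome -> PriorTherapy -> Comorbidity <- AgeGroup
  P5: Severity <- Adherence -> Treatment <- Outcome -> PriorTherapy -> AgeGroup
  P6: Severity <- Adherence -> Treatment <- Outcome -> PriorTherapy -> Comorbidity <- AgeGroup
  P7: Severity <- Adherence -> Comorbidity <- PriorTherapy -> AgeGroup
  P8: Severity <- Adherence -> Comorbidity <- AgeGroup
That exhausts the simple backdoor paths. Count: 8.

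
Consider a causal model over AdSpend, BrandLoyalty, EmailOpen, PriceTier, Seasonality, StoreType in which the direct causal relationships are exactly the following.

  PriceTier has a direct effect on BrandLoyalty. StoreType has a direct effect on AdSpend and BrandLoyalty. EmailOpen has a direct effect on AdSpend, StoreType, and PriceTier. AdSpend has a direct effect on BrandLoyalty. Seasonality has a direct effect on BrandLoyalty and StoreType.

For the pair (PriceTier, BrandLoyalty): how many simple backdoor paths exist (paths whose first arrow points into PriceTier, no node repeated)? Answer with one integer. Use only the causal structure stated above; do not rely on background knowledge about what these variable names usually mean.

A backdoor path from PriceTier to BrandLoyalty is any simple undirected path whose first edge points into PriceTier (i.e. leaves PriceTier via a parent).
Parents of PriceTier: {EmailOpen}.
Enumerating:
  P1: PriceTier <- EmailOpen -> StoreType <- Seasonality -> BrandLoyalty
  P2: PriceTier <- EmailOpen -> StoreType -> AdSpend -> BrandLoyalty
  P3: PriceTier <- EmailOpen -> StoreType -> BrandLoyalty
  P4: PriceTier <- EmailOpen -> AdSpend <- StoreType <- Seasonality -> BrandLoyalty
  P5: PriceTier <- EmailOpen -> AdSpend <- StoreType -> BrandLoyalty
  P6: PriceTier <- EmailOpen -> AdSpend -> BrandLoyalty
That exhausts the simple backdoor paths. Count: 6.

6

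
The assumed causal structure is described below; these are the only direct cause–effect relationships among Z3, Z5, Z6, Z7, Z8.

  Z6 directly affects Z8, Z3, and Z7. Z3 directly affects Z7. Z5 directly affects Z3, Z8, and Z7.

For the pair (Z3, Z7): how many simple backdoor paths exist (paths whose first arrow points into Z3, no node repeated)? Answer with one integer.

4

A backdoor path from Z3 to Z7 is any simple undirected path whose first edge points into Z3 (i.e. leaves Z3 via a parent).
Parents of Z3: {Z5, Z6}.
Enumerating:
  P1: Z3 <- Z5 -> Z7
  P2: Z3 <- Z5 -> Z8 <- Z6 -> Z7
  P3: Z3 <- Z6 -> Z7
  P4: Z3 <- Z6 -> Z8 <- Z5 -> Z7
That exhausts the simple backdoor paths. Count: 4.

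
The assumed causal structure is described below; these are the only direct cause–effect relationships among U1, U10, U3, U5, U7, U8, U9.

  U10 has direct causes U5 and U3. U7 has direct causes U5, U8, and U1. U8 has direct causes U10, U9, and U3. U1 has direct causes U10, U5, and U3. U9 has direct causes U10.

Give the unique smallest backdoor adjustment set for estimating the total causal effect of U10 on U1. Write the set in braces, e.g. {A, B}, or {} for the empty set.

{U3, U5}

Variables eligible for adjustment (non-descendants of U10, excluding U10 and U1): {U3, U5}.
Backdoor paths from U10 to U1:
  P1: U10 <- U5 -> U1
  P2: U10 <- U5 -> U7 <- U1
  P3: U10 <- U5 -> U7 <- U8 <- U3 -> U1
  P4: U10 <- U3 -> U1
  P5: U10 <- U3 -> U8 -> U7 <- U5 -> U1
  P6: U10 <- U3 -> U8 -> U7 <- U1
The empty set is not sufficient: P1 (U10 <- U5 -> U1) has no collider blocking it and no conditioned non-collider, so it is open.
Try {U3, U5}:
  P1: blocked at fork node U5 ∈ conditioning set.
  P2: blocked at fork node U5 ∈ conditioning set.
  P3: blocked at fork node U5 ∈ conditioning set.
  P4: blocked at fork node U3 ∈ conditioning set.
  P5: blocked at fork node U3 ∈ conditioning set.
  P6: blocked at fork node U3 ∈ conditioning set.
{U3, U5} contains no descendant of U10 and blocks every backdoor path.
Every element of {U3, U5} is needed (dropping U3 leaves P4 open; dropping U5 leaves P1 open), so no proper subset is valid.
Among all size-2 subsets of the eligible variables, only {U3, U5} blocks every backdoor path, so it is the unique smallest valid adjustment set.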